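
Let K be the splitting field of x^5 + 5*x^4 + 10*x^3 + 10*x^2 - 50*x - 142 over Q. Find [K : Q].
The degree of the splitting field over Q equals the order of the Galois group, so first determine the group. The polynomial f is an irreducible quintic over Q, so G = Gal(f/Q) is a transitive subgroup of S_5: one of C_5 (5T1, order 5), D_5 (5T2, order 10), F_20 (5T3, order 20), A_5 (5T4, order 60) or S_5 (5T5, order 120). The discriminant of f is 58564000000 = 242000^2, a perfect square, so G is contained in A_5. The transitive groups of degree 5 contained in A_5 are: C_5 (5T1, order 5), D_5 (5T2, order 10), A_5 (5T4, order 60). By Dedekind's theorem, for a prime p not dividing disc(f) the degrees of the irreducible factors of f mod p form the cycle type of an element of G. Factoring f modulo the 3 such primes p <= 13 (skipping 2, 5, 11, which divide the discriminant), each new pattern first appears at: mod 3: f = (x^5 + 2x^4 + x^3 + x^2 + x + 2), pattern 5; mod 13: f = (x + 6)(x + 8)(x^3 + 4x^2 + 10x + 3), pattern 3+1+1. No other pattern occurs in this range, so the set of observed cycle types is {5, 3+1+1}. Among the candidates above, the only group containing elements of all these cycle types is A_5 (5T4) — each of C_5 (5T1), D_5 (5T2) lacks at least one of them. Hence G = A_5 (5T4), of order 60. The Galois group A_5 (5T4) has order 60, so the splitting field has degree 60 over Q.

60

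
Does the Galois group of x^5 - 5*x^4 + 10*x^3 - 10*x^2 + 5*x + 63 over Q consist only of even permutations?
No

The polynomial is irreducible of degree 5 over Q. Its discriminant is 52428800000, which is not a perfect square. A Galois group lies in the alternating group exactly when the discriminant is a square in Q, so the Galois group (F_20) is not contained in A_5.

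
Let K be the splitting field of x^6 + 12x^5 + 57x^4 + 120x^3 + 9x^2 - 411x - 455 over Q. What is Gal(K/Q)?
The polynomial f is an irreducible sextic over Q, so G = Gal(f/Q) is one of the 16 transitive subgroups 6T1, ..., 6T16 of S_6. The discriminant of f is 1656708629428629, which is not a perfect square, so G is not contained in A_6. The transitive groups of degree 6 not contained in A_6 are: C_6 (6T1, order 6), S_3 (6T2, order 6), D_6 (6T3, order 12), C_3 x S_3 (6T5, order 18), A_4 x C_2 (6T6, order 24), S_4 (6T8, order 24), S_3 x S_3 (6T9, order 36), S_4 x C_2 (6T11, order 48), (S_3 x S_3) : C_2 (6T13, order 72), PGL(2,5) (6T14, order 120), S_6 (6T16, order 720). By Dedekind's theorem, for a prime p not dividing disc(f) the degrees of the irreducible factors of f mod p form the cycle type of an element of G. Factoring f modulo the 16 such primes p <= 67 (skipping 3, 7, 29, which divide the discriminant), each new pattern first appears at: mod 2: f = (x^6 + x^4 + x^2 + x + 1), pattern 6; mod 5: f = (x)(x + 2)(x^2 + x + 1)(x^2 + 4x + 2), pattern 2+2+1+1; mod 13: f = (x)(x + 8)(x + 11)(x^3 + 6x^2 + 11x + 7), pattern 3+1+1+1; mod 19: f = (x^2 + x + 12)(x^2 + 4x + 2)(x^2 + 7x + 4), pattern 2+2+2; mod 67: f = (x^3 + 6x^2 + 22x + 50)(x^3 + 6x^2 + 66x + 11), pattern 3+3. No other pattern occurs in this range, so the set of observed cycle types is {6, 2+2+1+1, 3+1+1+1, 2+2+2, 3+3}. The candidates containing elements of all these cycle types are S_3 x S_3 (6T9) of order 36, (S_3 x S_3) : C_2 (6T13) of order 72, S_6 (6T16) of order 720; the others are excluded. The observed types are precisely the cycle types that occur in S_3 x S_3 (6T9) (apart from the identity). Each of the other remaining candidates has further cycle types, and by the Chebotarev density theorem the matching factorization patterns would occur for a proportion of primes equal to their share of the group: (S_3 x S_3) : C_2 (6T13) additionally contains elements of type 4+2, 3+2+1, 2+1+1+1+1 (36 of its 72 elements, about 50% of primes); S_6 (6T16) additionally contains elements of type 5+1, 4+2, 4+1+1, 3+2+1, 2+1+1+1+1 (459 of its 720 elements, about 64% of primes). None of the 16 primes tested shows any such pattern (for each of these groups the chance of that is below 10^-4), which rules them out. Hence G = S_3 x S_3 (6T9), of order 36.

S_3 x S_3 (also written G36-)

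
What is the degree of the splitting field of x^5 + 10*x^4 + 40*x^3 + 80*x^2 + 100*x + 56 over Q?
60

The degree of the splitting field over Q equals the order of the Galois group, so first determine the group. The polynomial f is an irreducible quintic over Q, so G = Gal(f/Q) is a transitive subgroup of S_5: one of C_5 (5T1, order 5), D_5 (5T2, order 10), F_20 (5T3, order 20), A_5 (5T4, order 60) or S_5 (5T5, order 120). The discriminant of f is 1024000000 = 32000^2, a perfect square, so G is contained in A_5. The transitive groups of degree 5 contained in A_5 are: C_5 (5T1, order 5), D_5 (5T2, order 10), A_5 (5T4, order 60). By Dedekind's theorem, for a prime p not dividing disc(f) the degrees of the irreducible factors of f mod p form the cycle type of an element of G. Factoring f modulo the 2 such primes p <= 7 (skipping 2, 5, which divide the discriminant), each new pattern first appears at: mod 3: f = (x^5 + x^4 + x^3 + 2x^2 + x + 2), pattern 5; mod 7: f = (x)(x + 6)(x^3 + 4x^2 + 2x + 5), pattern 3+1+1. No other pattern occurs in this range, so the set of observed cycle types is {5, 3+1+1}. Among the candidates above, the only group containing elements of all these cycle types is A_5 (5T4) — each of C_5 (5T1), D_5 (5T2) lacks at least one of them. Hence G = A_5 (5T4), of order 60. The Galois group A_5 (5T4) has order 60, so the splitting field has degree 60 over Q.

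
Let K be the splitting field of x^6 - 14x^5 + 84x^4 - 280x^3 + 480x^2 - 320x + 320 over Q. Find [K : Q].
The degree of the splitting field over Q equals the order of the Galois group, so first determine the group. The polynomial f is an irreducible sextic over Q, so G = Gal(f/Q) is one of the 16 transitive subgroups 6T1, ..., 6T16 of S_6. The discriminant of f is 564385546240000 = 23756800^2, a perfect square, so G is contained in A_6. The transitive groups of degree 6 contained in A_6 are: A_4 (6T4, order 12), S_4 (6T7, order 24), (C_3 x C_3) : C_4 (6T10, order 36), PSL(2,5) (6T12, order 60), A_6 (6T15, order 360). By Dedekind's theorem, for a prime p not dividing disc(f) the degrees of the irreducible factors of f mod p form the cycle type of an element of G. Factoring f modulo the 19 such primes p <= 79 (skipping 2, 5, 29, which divide the discriminant), each new pattern first appears at: mod 3: f = (x^2 + 2x + 2)(x^4 + 2x^3 + x + 1), pattern 4+2; mod 11: f = (x^3 + 8x + 6)(x^3 + 8x^2 + 10x + 2), pattern 3+3; mod 19: f = (x + 12)(x + 14)(x^2 + 7x + 2)(x^2 + 10x + 10), pattern 2+2+1+1; mod 61: f = (x + 3)(x + 36)(x + 50)(x^3 + 19x^2 + 56x + 10), pattern 3+1+1+1. No other pattern occurs in this range, so the set of observed cycle types is {4+2, 3+3, 2+2+1+1, 3+1+1+1}. The candidates containing elements of all these cycle types are (C_3 x C_3) : C_4 (6T10) of order 36, A_6 (6T15) of order 360; the others are excluded. The observed types are precisely the cycle types that occur in (C_3 x C_3) : C_4 (6T10) (apart from the identity). Each of the other remaining candidates has further cycle types, and by the Chebotarev density theorem the matching factorization patterns would occur for a proportion of primes equal to their share of the group: A_6 (6T15) additionally contains elements of type 5+1 (144 of its 360 elements, about 40% of primes). None of the 19 primes tested shows any such pattern (for each of these groups the chance of that is below 10^-4), which rules them out. Hence G = (C_3 x C_3) : C_4 (6T10), of order 36. The Galois group (C_3 x C_3) : C_4 (6T10) has order 36, so the splitting field has degree 36 over Q.

36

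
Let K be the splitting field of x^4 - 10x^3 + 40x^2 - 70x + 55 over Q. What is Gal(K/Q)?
The polynomial is an irreducible quartic over Q and its discriminant is 512000, which is not a perfect square, so the Galois group is not contained in A_4. The resolvent cubic y^3 - 40*y^2 + 480*y - 1600 has exactly one rational root, so the Galois group is C_4 or D_4. The quartic becomes reducible over Q(sqrt(disc)), so the group is C_4.

C_4 (also written C4)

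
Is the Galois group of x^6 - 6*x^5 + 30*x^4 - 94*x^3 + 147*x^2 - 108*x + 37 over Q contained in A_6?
The polynomial is irreducible of degree 6 over Q. Its discriminant is -5217636731328, which is not a perfect square. A Galois group lies in the alternating group exactly when the discriminant is a square in Q, so the Galois group (PGL(2,5)) is not contained in A_6.

No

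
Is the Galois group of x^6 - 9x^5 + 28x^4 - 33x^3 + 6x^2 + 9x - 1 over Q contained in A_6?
The polynomial is irreducible of degree 6 over Q. Its discriminant is 810448, which is not a perfect square. A Galois group lies in the alternating group exactly when the discriminant is a square in Q, so the Galois group (S_3) is not contained in A_6.

No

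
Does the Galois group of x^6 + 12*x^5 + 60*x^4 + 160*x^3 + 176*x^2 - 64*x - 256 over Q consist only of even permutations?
Yes

The polynomial is irreducible of degree 6 over Q. Its discriminant is 3603718079512576 = 60030976^2, a perfect square. A Galois group lies in the alternating group exactly when the discriminant is a square in Q, so the Galois group (S_4) is contained in A_6.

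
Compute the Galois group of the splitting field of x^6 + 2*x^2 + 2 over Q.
The polynomial f is an irreducible sextic over Q, so G = Gal(f/Q) is one of the 16 transitive subgroups 6T1, ..., 6T16 of S_6. The discriminant of f is -2508800, which is not a perfect square, so G is not contained in A_6. The transitive groups of degree 6 not contained in A_6 are: C_6 (6T1, order 6), S_3 (6T2, order 6), D_6 (6T3, order 12), C_3 x S_3 (6T5, order 18), A_4 x C_2 (6T6, order 24), S_4 (6T8, order 24), S_3 x S_3 (6T9, order 36), S_4 x C_2 (6T11, order 48), (S_3 x S_3) : C_2 (6T13, order 72), PGL(2,5) (6T14, order 120), S_6 (6T16, order 720). By Dedekind's theorem, for a prime p not dividing disc(f) the degrees of the irreducible factors of f mod p form the cycle type of an element of G. Factoring f modulo the 17 such primes p <= 71 (skipping 2, 5, 7, which divide the discriminant), each new pattern first appears at: mod 3: f = (x^3 + x^2 + 2x + 1)(x^3 + 2x^2 + 2x + 2), pattern 3+3; mod 13: f = (x^6 + 2x^2 + 2), pattern 6; mod 19: f = (x^2 + 5)(x^4 + 14x^2 + 8), pattern 4+2; mod 23: f = (x + 11)(x + 12)(x^4 + 6x^2 + 15), pattern 4+1+1; mod 53: f = (x^2 + 45)(x^2 + 11x + 38)(x^2 + 42x + 38), pattern 2+2+2; mod 59: f = (x + 4)(x + 55)(x^2 + 5x + 50)(x^2 + 54x + 50), pattern 2+2+1+1; mod 71: f = (x + 8)(x + 11)(x + 60)(x + 63)(x^2 + 43), pattern 2+1+1+1+1. No other pattern occurs in this range, so the set of observed cycle types is {3+3, 6, 4+2, 4+1+1, 2+2+2, 2+2+1+1, 2+1+1+1+1}. The candidates containing elements of all these cycle types are S_4 x C_2 (6T11) of order 48, S_6 (6T16) of order 720; the others are excluded. The observed types are precisely the cycle types that occur in S_4 x C_2 (6T11) (apart from the identity). Each of the other remaining candidates has further cycle types, and by the Chebotarev density theorem the matching factorization patterns would occur for a proportion of primes equal to their share of the group: S_6 (6T16) additionally contains elements of type 5+1, 3+2+1, 3+1+1+1 (304 of its 720 elements, about 42% of primes). None of the 17 primes tested shows any such pattern (for each of these groups the chance of that is below 10^-4), which rules them out. Hence G = S_4 x C_2 (6T11), of order 48.

6T11: S_4 x C_2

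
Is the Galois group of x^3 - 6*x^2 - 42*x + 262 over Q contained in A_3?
The polynomial is irreducible of degree 3 over Q. Its discriminant is -78732, which is not a perfect square. A Galois group lies in the alternating group exactly when the discriminant is a square in Q, so the Galois group (S_3) is not contained in A_3.

No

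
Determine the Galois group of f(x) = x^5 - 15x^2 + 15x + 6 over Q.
F_20

The polynomial f is an irreducible quintic over Q, so G = Gal(f/Q) is a transitive subgroup of S_5: one of C_5 (5T1, order 5), D_5 (5T2, order 10), F_20 (5T3, order 20), A_5 (5T4, order 60) or S_5 (5T5, order 120). The discriminant of f is 158203125, which is not a perfect square, so G is not contained in A_5. The transitive groups of degree 5 not contained in A_5 are: F_20 (5T3, order 20), S_5 (5T5, order 120). By Dedekind's theorem, for a prime p not dividing disc(f) the degrees of the irreducible factors of f mod p form the cycle type of an element of G. Factoring f modulo the 18 such primes p <= 71 (skipping 3, 5, which divide the discriminant), each new pattern first appears at: mod 2: f = (x)(x^4 + x + 1), pattern 4+1; mod 11: f = (x^5 + 7x^2 + 4x + 6), pattern 5; mod 19: f = (x + 14)(x^2 + 11x + 1)(x^2 + 13x + 14), pattern 2+2+1; mod 41: f = (x + 9)(x + 12)(x + 15)(x + 18)(x + 28), pattern 1+1+1+1+1. No other pattern occurs in this range, so the set of observed cycle types is {4+1, 5, 2+2+1, 1+1+1+1+1}. The candidates containing elements of all these cycle types are F_20 (5T3) of order 20, S_5 (5T5) of order 120; the others are excluded. The observed types are precisely the cycle types that occur in F_20 (5T3). Each of the other remaining candidates has further cycle types, and by the Chebotarev density theorem the matching factorization patterns would occur for a proportion of primes equal to their share of the group: S_5 (5T5) additionally contains elements of type 3+2, 3+1+1, 2+1+1+1 (50 of its 120 elements, about 42% of primes). None of the 18 primes tested shows any such pattern (for each of these groups the chance of that is below 10^-4), which rules them out. Hence G = F_20 (5T3), of order 20.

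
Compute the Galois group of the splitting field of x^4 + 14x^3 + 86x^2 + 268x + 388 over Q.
The polynomial is an irreducible quartic over Q and its discriminant is 9734400 = 3120^2, a perfect square, so the Galois group is contained in A_4. The resolvent cubic y^3 - 86*y^2 + 2200*y - 14400 splits completely over Q, which gives the Klein four-group V_4.

V_4 (order 4)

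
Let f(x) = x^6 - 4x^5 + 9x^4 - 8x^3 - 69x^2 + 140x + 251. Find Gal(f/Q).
(C_3 x C_3) : C_4 (order 36)

The polynomial f is an irreducible sextic over Q, so G = Gal(f/Q) is one of the 16 transitive subgroups 6T1, ..., 6T16 of S_6. The discriminant of f is 564385546240000 = 23756800^2, a perfect square, so G is contained in A_6. The transitive groups of degree 6 contained in A_6 are: A_4 (6T4, order 12), S_4 (6T7, order 24), (C_3 x C_3) : C_4 (6T10, order 36), PSL(2,5) (6T12, order 60), A_6 (6T15, order 360). By Dedekind's theorem, for a prime p not dividing disc(f) the degrees of the irreducible factors of f mod p form the cycle type of an element of G. Factoring f modulo the 19 such primes p <= 79 (skipping 2, 5, 29, which divide the discriminant), each new pattern first appears at: mod 3: f = (x^2 + x + 2)(x^4 + x^3 + 2x + 1), pattern 4+2; mod 11: f = (x^3 + 2x^2 + 2x + 9)(x^3 + 5x^2 + 8x + 1), pattern 3+3; mod 19: f = (x + 2)(x + 4)(x^2 + 3x + 11)(x^2 + 6x + 13), pattern 2+2+1+1; mod 61: f = (x + 8)(x + 22)(x + 55)(x^3 + 33x^2 + 14x + 51), pattern 3+1+1+1. No other pattern occurs in this range, so the set of observed cycle types is {4+2, 3+3, 2+2+1+1, 3+1+1+1}. The candidates containing elements of all these cycle types are (C_3 x C_3) : C_4 (6T10) of order 36, A_6 (6T15) of order 360; the others are excluded. The observed types are precisely the cycle types that occur in (C_3 x C_3) : C_4 (6T10) (apart from the identity). Each of the other remaining candidates has further cycle types, and by the Chebotarev density theorem the matching factorization patterns would occur for a proportion of primes equal to their share of the group: A_6 (6T15) additionally contains elements of type 5+1 (144 of its 360 elements, about 40% of primes). None of the 19 primes tested shows any such pattern (for each of these groups the chance of that is below 10^-4), which rules them out. Hence G = (C_3 x C_3) : C_4 (6T10), of order 36.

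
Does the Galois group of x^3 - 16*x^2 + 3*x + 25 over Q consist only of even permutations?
The polynomial is irreducible of degree 3 over Q. Its discriminant is 373321 = 611^2, a perfect square. A Galois group lies in the alternating group exactly when the discriminant is a square in Q, so the Galois group (C_3) is contained in A_3.

Yes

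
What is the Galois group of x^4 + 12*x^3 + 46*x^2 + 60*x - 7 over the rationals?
The polynomial is an irreducible quartic over Q and its discriminant is -4194304, which is not a perfect square, so the Galois group is not contained in A_4. The resolvent cubic y^3 - 46*y^2 + 748*y - 3880 has exactly one rational root, so the Galois group is C_4 or D_4. The quartic remains irreducible over Q(sqrt(disc)), so the group is D_4.

4T3: D_4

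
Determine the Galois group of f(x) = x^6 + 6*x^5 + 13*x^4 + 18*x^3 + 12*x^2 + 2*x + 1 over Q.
S_4 (also written S4+)

The polynomial f is an irreducible sextic over Q, so G = Gal(f/Q) is one of the 16 transitive subgroups 6T1, ..., 6T16 of S_6. The discriminant of f is 95101504 = 9752^2, a perfect square, so G is contained in A_6. The transitive groups of degree 6 contained in A_6 are: A_4 (6T4, order 12), S_4 (6T7, order 24), (C_3 x C_3) : C_4 (6T10, order 36), PSL(2,5) (6T12, order 60), A_6 (6T15, order 360). By Dedekind's theorem, for a prime p not dividing disc(f) the degrees of the irreducible factors of f mod p form the cycle type of an element of G. Factoring f modulo the 79 such primes p <= 421 (skipping 2, 23, 53, which divide the discriminant), each new pattern first appears at: mod 3: f = (x^3 + x^2 + 2x + 1)(x^3 + 2x^2 + 1), pattern 3+3; mod 5: f = (x^2 + x + 2)(x^4 + x^2 + 2x + 3), pattern 4+2; mod 19: f = (x + 2)(x + 12)(x^2 + 5x + 18)(x^2 + 6x + 15), pattern 2+2+1+1; mod 223: f = (x + 18)(x + 50)(x + 71)(x + 142)(x + 185)(x + 209), pattern 1+1+1+1+1+1. No other pattern occurs in this range, so the set of observed cycle types is {3+3, 4+2, 2+2+1+1, 1+1+1+1+1+1}. The candidates containing elements of all these cycle types are S_4 (6T7) of order 24, (C_3 x C_3) : C_4 (6T10) of order 36, A_6 (6T15) of order 360; the others are excluded. The observed types are precisely the cycle types that occur in S_4 (6T7). Each of the other remaining candidates has further cycle types, and by the Chebotarev density theorem the matching factorization patterns would occur for a proportion of primes equal to their share of the group: (C_3 x C_3) : C_4 (6T10) additionally contains elements of type 3+1+1+1 (4 of its 36 elements, about 11% of primes); A_6 (6T15) additionally contains elements of type 5+1, 3+1+1+1 (184 of its 360 elements, about 51% of primes). None of the 79 primes tested shows any such pattern (for each of these groups the chance of that is below 10^-4), which rules them out. Hence G = S_4 (6T7), of order 24.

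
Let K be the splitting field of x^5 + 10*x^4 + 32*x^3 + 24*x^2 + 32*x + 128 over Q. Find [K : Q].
The degree of the splitting field over Q equals the order of the Galois group, so first determine the group. The polynomial f is an irreducible quintic over Q, so G = Gal(f/Q) is a transitive subgroup of S_5: one of C_5 (5T1, order 5), D_5 (5T2, order 10), F_20 (5T3, order 20), A_5 (5T4, order 60) or S_5 (5T5, order 120). The discriminant of f is 589639450624, which is not a perfect square, so G is not contained in A_5. The transitive groups of degree 5 not contained in A_5 are: F_20 (5T3, order 20), S_5 (5T5, order 120). By Dedekind's theorem, for a prime p not dividing disc(f) the degrees of the irreducible factors of f mod p form the cycle type of an element of G. Factoring f modulo the 5 such primes p <= 17 (skipping 2, 7, which divide the discriminant), each new pattern first appears at: mod 3: f = (x^5 + x^4 + 2x^3 + 2x + 2), pattern 5; mod 17: f = (x + 11)(x + 12)(x^3 + 4x^2 + 12x + 2), pattern 3+1+1. No other pattern occurs in this range, so the set of observed cycle types is {5, 3+1+1}. Among the candidates above, the only group containing elements of all these cycle types is S_5 (5T5) — F_20 (5T3) lacks at least one of them. Hence G = S_5 (5T5), of order 120. The Galois group S_5 (5T5) has order 120, so the splitting field has degree 120 over Q.

120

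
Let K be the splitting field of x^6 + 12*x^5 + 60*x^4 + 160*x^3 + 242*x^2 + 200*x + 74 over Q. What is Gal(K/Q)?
The polynomial f is an irreducible sextic over Q, so G = Gal(f/Q) is one of the 16 transitive subgroups 6T1, ..., 6T16 of S_6. The discriminant of f is -2508800, which is not a perfect square, so G is not contained in A_6. The transitive groups of degree 6 not contained in A_6 are: C_6 (6T1, order 6), S_3 (6T2, order 6), D_6 (6T3, order 12), C_3 x S_3 (6T5, order 18), A_4 x C_2 (6T6, order 24), S_4 (6T8, order 24), S_3 x S_3 (6T9, order 36), S_4 x C_2 (6T11, order 48), (S_3 x S_3) : C_2 (6T13, order 72), PGL(2,5) (6T14, order 120), S_6 (6T16, order 720). By Dedekind's theorem, for a prime p not dividing disc(f) the degrees of the irreducible factors of f mod p form the cycle type of an element of G. Factoring f modulo the 17 such primes p <= 71 (skipping 2, 5, 7, which divide the discriminant), each new pattern first appears at: mod 3: f = (x^3 + x^2 + 2)(x^3 + 2x^2 + x + 1), pattern 3+3; mod 13: f = (x^6 + 12x^5 + 8x^4 + 4x^3 + 8x^2 + 5x + 9), pattern 6; mod 19: f = (x^2 + 4x + 9)(x^4 + 8x^3 + 12x + 4), pattern 4+2; mod 23: f = (x + 13)(x + 14)(x^4 + 8x^3 + 7x^2 + 10x + 9), pattern 4+1+1; mod 53: f = (x^2 + 4x + 49)(x^2 + 15x + 11)(x^2 + 46x + 20), pattern 2+2+2; mod 59: f = (x + 6)(x + 57)(x^2 + 9x + 5)(x^2 + 58x + 44), pattern 2+2+1+1; mod 71: f = (x + 10)(x + 13)(x + 62)(x + 65)(x^2 + 4x + 47), pattern 2+1+1+1+1. No other pattern occurs in this range, so the set of observed cycle types is {3+3, 6, 4+2, 4+1+1, 2+2+2, 2+2+1+1, 2+1+1+1+1}. The candidates containing elements of all these cycle types are S_4 x C_2 (6T11) of order 48, S_6 (6T16) of order 720; the others are excluded. The observed types are precisely the cycle types that occur in S_4 x C_2 (6T11) (apart from the identity). Each of the other remaining candidates has further cycle types, and by the Chebotarev density theorem the matching factorization patterns would occur for a proportion of primes equal to their share of the group: S_6 (6T16) additionally contains elements of type 5+1, 3+2+1, 3+1+1+1 (304 of its 720 elements, about 42% of primes). None of the 17 primes tested shows any such pattern (for each of these groups the chance of that is below 10^-4), which rules them out. Hence G = S_4 x C_2 (6T11), of order 48.

S_4 x C_2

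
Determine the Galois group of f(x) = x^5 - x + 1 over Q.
5T5: S_5

The polynomial f is an irreducible quintic over Q, so G = Gal(f/Q) is a transitive subgroup of S_5: one of C_5 (5T1, order 5), D_5 (5T2, order 10), F_20 (5T3, order 20), A_5 (5T4, order 60) or S_5 (5T5, order 120). The discriminant of f is 2869, which is not a perfect square, so G is not contained in A_5. The transitive groups of degree 5 not contained in A_5 are: F_20 (5T3, order 20), S_5 (5T5, order 120). By Dedekind's theorem, for a prime p not dividing disc(f) the degrees of the irreducible factors of f mod p form the cycle type of an element of G. Factoring f modulo the first such prime p = 2, each new pattern first appears at: mod 2: f = (x^2 + x + 1)(x^3 + x^2 + 1), pattern 3+2. No other pattern occurs in this range, so the set of observed cycle types is {3+2}. Among the candidates above, the only group containing elements of all these cycle types is S_5 (5T5) — F_20 (5T3) lacks at least one of them. Hence G = S_5 (5T5), of order 120.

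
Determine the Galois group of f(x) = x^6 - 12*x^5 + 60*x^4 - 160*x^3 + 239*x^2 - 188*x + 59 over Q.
S_4, S_4(6d), the S_4-action on 6 points inside A_6

The polynomial f is an irreducible sextic over Q, so G = Gal(f/Q) is one of the 16 transitive subgroups 6T1, ..., 6T16 of S_6. The discriminant of f is 33856 = 184^2, a perfect square, so G is contained in A_6. The transitive groups of degree 6 contained in A_6 are: A_4 (6T4, order 12), S_4 (6T7, order 24), (C_3 x C_3) : C_4 (6T10, order 36), PSL(2,5) (6T12, order 60), A_6 (6T15, order 360). By Dedekind's theorem, for a prime p not dividing disc(f) the degrees of the irreducible factors of f mod p form the cycle type of an element of G. Factoring f modulo the 79 such primes p <= 419 (skipping 2, 23, which divide the discriminant), each new pattern first appears at: mod 3: f = (x^3 + x^2 + x + 2)(x^3 + 2x^2 + 1), pattern 3+3; mod 5: f = (x^2 + x + 2)(x^4 + 2x^3 + x^2 + 2), pattern 4+2; mod 19: f = (x + 3)(x + 12)(x^2 + 5x + 1)(x^2 + 6x + 18), pattern 2+2+1+1; mod 223: f = (x + 14)(x + 55)(x + 76)(x + 143)(x + 164)(x + 205), pattern 1+1+1+1+1+1. No other pattern occurs in this range, so the set of observed cycle types is {3+3, 4+2, 2+2+1+1, 1+1+1+1+1+1}. The candidates containing elements of all these cycle types are S_4 (6T7) of order 24, (C_3 x C_3) : C_4 (6T10) of order 36, A_6 (6T15) of order 360; the others are excluded. The observed types are precisely the cycle types that occur in S_4 (6T7). Each of the other remaining candidates has further cycle types, and by the Chebotarev density theorem the matching factorization patterns would occur for a proportion of primes equal to their share of the group: (C_3 x C_3) : C_4 (6T10) additionally contains elements of type 3+1+1+1 (4 of its 36 elements, about 11% of primes); A_6 (6T15) additionally contains elements of type 5+1, 3+1+1+1 (184 of its 360 elements, about 51% of primes). None of the 79 primes tested shows any such pattern (for each of these groups the chance of that is below 10^-4), which rules them out. Hence G = S_4 (6T7), of order 24.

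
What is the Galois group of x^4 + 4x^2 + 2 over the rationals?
4T1: C_4

The polynomial is an irreducible quartic over Q and its discriminant is 2048, which is not a perfect square, so the Galois group is not contained in A_4. The resolvent cubic y^3 - 4*y^2 - 8*y + 32 has exactly one rational root, so the Galois group is C_4 or D_4. The quartic becomes reducible over Q(sqrt(disc)), so the group is C_4.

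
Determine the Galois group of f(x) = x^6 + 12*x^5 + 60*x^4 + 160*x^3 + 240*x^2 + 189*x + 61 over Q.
The polynomial f is an irreducible sextic over Q, so G = Gal(f/Q) is one of the 16 transitive subgroups 6T1, ..., 6T16 of S_6. The discriminant of f is -9059283, which is not a perfect square, so G is not contained in A_6. The transitive groups of degree 6 not contained in A_6 are: C_6 (6T1, order 6), S_3 (6T2, order 6), D_6 (6T3, order 12), C_3 x S_3 (6T5, order 18), A_4 x C_2 (6T6, order 24), S_4 (6T8, order 24), S_3 x S_3 (6T9, order 36), S_4 x C_2 (6T11, order 48), (S_3 x S_3) : C_2 (6T13, order 72), PGL(2,5) (6T14, order 120), S_6 (6T16, order 720). By Dedekind's theorem, for a prime p not dividing disc(f) the degrees of the irreducible factors of f mod p form the cycle type of an element of G. Factoring f modulo the 28 such primes p <= 127 (skipping 3, 17, 43, which divide the discriminant), each new pattern first appears at: mod 2: f = (x^6 + x + 1), pattern 6; mod 7: f = (x + 3)(x^2 + x + 4)(x^3 + x^2 + 1), pattern 3+2+1; mod 11: f = (x^2 + 2x + 2)(x^4 + 10x^3 + 5x^2 + 9x + 3), pattern 4+2; mod 13: f = (x + 5)(x + 10)(x^2 + 3x + 5)(x^2 + 7x + 3), pattern 2+2+1+1; mod 61: f = (x)(x + 42)(x + 53)(x + 59)(x^2 + 41x + 6), pattern 2+1+1+1+1; mod 97: f = (x + 50)(x + 87)(x + 89)(x^3 + 77x^2 + 65x + 87), pattern 3+1+1+1; mod 113: f = (x^2 + 6)(x^2 + 53x + 61)(x^2 + 72x + 19), pattern 2+2+2; mod 127: f = (x^3 + 45x^2 + 20x + 104)(x^3 + 94x^2 + x + 36), pattern 3+3. No other pattern occurs in this range, so the set of observed cycle types is {6, 3+2+1, 4+2, 2+2+1+1, 2+1+1+1+1, 3+1+1+1, 2+2+2, 3+3}. The candidates containing elements of all these cycle types are (S_3 x S_3) : C_2 (6T13) of order 72, S_6 (6T16) of order 720; the others are excluded. The observed types are precisely the cycle types that occur in (S_3 x S_3) : C_2 (6T13) (apart from the identity). Each of the other remaining candidates has further cycle types, and by the Chebotarev density theorem the matching factorization patterns would occur for a proportion of primes equal to their share of the group: S_6 (6T16) additionally contains elements of type 5+1, 4+1+1 (234 of its 720 elements, about 32% of primes). None of the 28 primes tested shows any such pattern (for each of these groups the chance of that is below 10^-4), which rules them out. Hence G = (S_3 x S_3) : C_2 (6T13), of order 72.

(S_3 x S_3) : C_2 (also written G72)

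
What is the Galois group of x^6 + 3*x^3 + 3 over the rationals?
The polynomial f is an irreducible sextic over Q, so G = Gal(f/Q) is one of the 16 transitive subgroups 6T1, ..., 6T16 of S_6. The discriminant of f is -177147, which is not a perfect square, so G is not contained in A_6. The transitive groups of degree 6 not contained in A_6 are: C_6 (6T1, order 6), S_3 (6T2, order 6), D_6 (6T3, order 12), C_3 x S_3 (6T5, order 18), A_4 x C_2 (6T6, order 24), S_4 (6T8, order 24), S_3 x S_3 (6T9, order 36), S_4 x C_2 (6T11, order 48), (S_3 x S_3) : C_2 (6T13, order 72), PGL(2,5) (6T14, order 120), S_6 (6T16, order 720). By Dedekind's theorem, for a prime p not dividing disc(f) the degrees of the irreducible factors of f mod p form the cycle type of an element of G. Factoring f modulo the 33 such primes p <= 139 (skipping 3, which divides the discriminant), each new pattern first appears at: mod 2: f = (x^6 + x^3 + 1), pattern 6; mod 7: f = (x + 3)(x + 5)(x + 6)(x^3 + 4), pattern 3+1+1+1; mod 17: f = (x^2 + 5x + 7)(x^2 + 13x + 7)(x^2 + 16x + 7), pattern 2+2+2; mod 19: f = (x^3 + 9)(x^3 + 13), pattern 3+3; mod 73: f = (x + 42)(x + 43)(x + 44)(x + 51)(x + 52)(x + 60), pattern 1+1+1+1+1+1. No other pattern occurs in this range, so the set of observed cycle types is {6, 3+1+1+1, 2+2+2, 3+3, 1+1+1+1+1+1}. The candidates containing elements of all these cycle types are C_3 x S_3 (6T5) of order 18, S_3 x S_3 (6T9) of order 36, (S_3 x S_3) : C_2 (6T13) of order 72, S_6 (6T16) of order 720; the others are excluded. The observed types are precisely the cycle types that occur in C_3 x S_3 (6T5). Each of the other remaining candidates has further cycle types, and by the Chebotarev density theorem the matching factorization patterns would occur for a proportion of primes equal to their share of the group: S_3 x S_3 (6T9) additionally contains elements of type 2+2+1+1 (9 of its 36 elements, about 25% of primes); (S_3 x S_3) : C_2 (6T13) additionally contains elements of type 4+2, 3+2+1, 2+2+1+1, 2+1+1+1+1 (45 of its 72 elements, about 62% of primes); S_6 (6T16) additionally contains elements of type 5+1, 4+2, 4+1+1, 3+2+1, 2+2+1+1, 2+1+1+1+1 (504 of its 720 elements, about 70% of primes). None of the 33 primes tested shows any such pattern (for each of these groups the chance of that is below 10^-4), which rules them out. Hence G = C_3 x S_3 (6T5), of order 18.

C_3 x S_3 (order 18)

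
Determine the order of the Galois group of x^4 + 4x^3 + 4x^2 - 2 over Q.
8

The degree of the splitting field over Q equals the order of the Galois group, so first determine the group. The polynomial is an irreducible quartic over Q and its discriminant is -1024, which is not a perfect square, so the Galois group is not contained in A_4. The resolvent cubic y^3 - 4*y^2 + 8*y has exactly one rational root, so the Galois group is C_4 or D_4. The quartic remains irreducible over Q(sqrt(disc)), so the group is D_4. The Galois group D_4 (4T3) has order 8, so the splitting field has degree 8 over Q.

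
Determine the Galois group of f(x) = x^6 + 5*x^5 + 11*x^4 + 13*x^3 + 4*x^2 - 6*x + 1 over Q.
(C_3 x C_3) : C_4

The polynomial f is an irreducible sextic over Q, so G = Gal(f/Q) is one of the 16 transitive subgroups 6T1, ..., 6T16 of S_6. The discriminant of f is 525625 = 725^2, a perfect square, so G is contained in A_6. The transitive groups of degree 6 contained in A_6 are: A_4 (6T4, order 12), S_4 (6T7, order 24), (C_3 x C_3) : C_4 (6T10, order 36), PSL(2,5) (6T12, order 60), A_6 (6T15, order 360). By Dedekind's theorem, for a prime p not dividing disc(f) the degrees of the irreducible factors of f mod p form the cycle type of an element of G. Factoring f modulo the 19 such primes p <= 73 (skipping 5, 29, which divide the discriminant), each new pattern first appears at: mod 2: f = (x^2 + x + 1)(x^4 + x + 1), pattern 4+2; mod 11: f = (x^3 + 6x^2 + 3x + 10)(x^3 + 10x^2 + 3x + 10), pattern 3+3; mod 19: f = (x + 8)(x + 9)(x^2 + 9x + 7)(x^2 + 17x + 2), pattern 2+2+1+1; mod 61: f = (x + 20)(x + 27)(x + 34)(x^3 + 46x^2 + 3x + 60), pattern 3+1+1+1. No other pattern occurs in this range, so the set of observed cycle types is {4+2, 3+3, 2+2+1+1, 3+1+1+1}. The candidates containing elements of all these cycle types are (C_3 x C_3) : C_4 (6T10) of order 36, A_6 (6T15) of order 360; the others are excluded. The observed types are precisely the cycle types that occur in (C_3 x C_3) : C_4 (6T10) (apart from the identity). Each of the other remaining candidates has further cycle types, and by the Chebotarev density theorem the matching factorization patterns would occur for a proportion of primes equal to their share of the group: A_6 (6T15) additionally contains elements of type 5+1 (144 of its 360 elements, about 40% of primes). None of the 19 primes tested shows any such pattern (for each of these groups the chance of that is below 10^-4), which rules them out. Hence G = (C_3 x C_3) : C_4 (6T10), of order 36.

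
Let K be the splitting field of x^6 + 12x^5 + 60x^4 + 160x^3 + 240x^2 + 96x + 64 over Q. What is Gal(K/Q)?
The polynomial f is an irreducible sextic over Q, so G = Gal(f/Q) is one of the 16 transitive subgroups 6T1, ..., 6T16 of S_6. The discriminant of f is -9727331052552192, which is not a perfect square, so G is not contained in A_6. The transitive groups of degree 6 not contained in A_6 are: C_6 (6T1, order 6), S_3 (6T2, order 6), D_6 (6T3, order 12), C_3 x S_3 (6T5, order 18), A_4 x C_2 (6T6, order 24), S_4 (6T8, order 24), S_3 x S_3 (6T9, order 36), S_4 x C_2 (6T11, order 48), (S_3 x S_3) : C_2 (6T13, order 72), PGL(2,5) (6T14, order 120), S_6 (6T16, order 720). By Dedekind's theorem, for a prime p not dividing disc(f) the degrees of the irreducible factors of f mod p form the cycle type of an element of G. Factoring f modulo the 27 such primes p <= 127 (skipping 2, 3, 17, 43, which divide the discriminant), each new pattern first appears at: mod 5: f = (x^6 + 2x^5 + x + 4), pattern 6; mod 7: f = (x + 4)(x^2 + 5x + 2)(x^3 + 3x^2 + 4x + 1), pattern 3+2+1; mod 11: f = (x^2 + 4)(x^4 + x^3 + x^2 + 2x + 5), pattern 4+2; mod 13: f = (x + 5)(x + 8)(x^2 + 2x + 12)(x^2 + 10x + 1), pattern 2+2+1+1; mod 61: f = (x + 21)(x + 43)(x + 55)(x + 59)(x^2 + 17x + 47), pattern 2+1+1+1+1; mod 97: f = (x + 1)(x + 75)(x + 79)(x^3 + 51x^2 + 44x + 8), pattern 3+1+1+1; mod 113: f = (x^2 + 27x + 18)(x^2 + 102x + 36)(x^2 + 109x + 28), pattern 2+2+2; mod 127: f = (x^3 + 55x^2 + 26x + 8)(x^3 + 84x^2 + 113x + 8), pattern 3+3. No other pattern occurs in this range, so the set of observed cycle types is {6, 3+2+1, 4+2, 2+2+1+1, 2+1+1+1+1, 3+1+1+1, 2+2+2, 3+3}. The candidates containing elements of all these cycle types are (S_3 x S_3) : C_2 (6T13) of order 72, S_6 (6T16) of order 720; the others are excluded. The observed types are precisely the cycle types that occur in (S_3 x S_3) : C_2 (6T13) (apart from the identity). Each of the other remaining candidates has further cycle types, and by the Chebotarev density theorem the matching factorization patterns would occur for a proportion of primes equal to their share of the group: S_6 (6T16) additionally contains elements of type 5+1, 4+1+1 (234 of its 720 elements, about 32% of primes). None of the 27 primes tested shows any such pattern (for each of these groups the chance of that is below 10^-4), which rules them out. Hence G = (S_3 x S_3) : C_2 (6T13), of order 72.

(S_3 x S_3) : C_2 (order 72)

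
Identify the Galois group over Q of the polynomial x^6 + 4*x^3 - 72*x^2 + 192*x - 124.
The polynomial f is an irreducible sextic over Q, so G = Gal(f/Q) is one of the 16 transitive subgroups 6T1, ..., 6T16 of S_6. The discriminant of f is 5114284084297728, which is not a perfect square, so G is not contained in A_6. The transitive groups of degree 6 not contained in A_6 are: C_6 (6T1, order 6), S_3 (6T2, order 6), D_6 (6T3, order 12), C_3 x S_3 (6T5, order 18), A_4 x C_2 (6T6, order 24), S_4 (6T8, order 24), S_3 x S_3 (6T9, order 36), S_4 x C_2 (6T11, order 48), (S_3 x S_3) : C_2 (6T13, order 72), PGL(2,5) (6T14, order 120), S_6 (6T16, order 720). By Dedekind's theorem, for a prime p not dividing disc(f) the degrees of the irreducible factors of f mod p form the cycle type of an element of G. Factoring f modulo the 79 such primes p <= 431 (skipping 2, 3, 31, 59, which divide the discriminant), each new pattern first appears at: mod 5: f = (x^2 + 3)(x^2 + x + 2)(x^2 + 4x + 1), pattern 2+2+2; mod 7: f = (x^3 + 3x + 5)(x^3 + 4x + 6), pattern 3+3; mod 13: f = (x^6 + 4x^3 + 6x^2 + 10x + 6), pattern 6; mod 17: f = (x + 1)(x + 15)(x^2 + 2x + 6)(x^2 + 16x + 16), pattern 2+2+1+1; mod 127: f = (x + 14)(x + 31)(x + 33)(x + 80)(x + 103)(x + 120), pattern 1+1+1+1+1+1. No other pattern occurs in this range, so the set of observed cycle types is {2+2+2, 3+3, 6, 2+2+1+1, 1+1+1+1+1+1}. The candidates containing elements of all these cycle types are D_6 (6T3) of order 12, A_4 x C_2 (6T6) of order 24, S_3 x S_3 (6T9) of order 36, S_4 x C_2 (6T11) of order 48, (S_3 x S_3) : C_2 (6T13) of order 72, PGL(2,5) (6T14) of order 120, S_6 (6T16) of order 720; the others are excluded. The observed types are precisely the cycle types that occur in D_6 (6T3). Each of the other remaining candidates has further cycle types, and by the Chebotarev density theorem the matching factorization patterns would occur for a proportion of primes equal to their share of the group: A_4 x C_2 (6T6) additionally contains elements of type 2+1+1+1+1 (3 of its 24 elements, about 12% of primes); S_3 x S_3 (6T9) additionally contains elements of type 3+1+1+1 (4 of its 36 elements, about 11% of primes); S_4 x C_2 (6T11) additionally contains elements of type 4+2, 4+1+1, 2+1+1+1+1 (15 of its 48 elements, about 31% of primes); (S_3 x S_3) : C_2 (6T13) additionally contains elements of type 4+2, 3+2+1, 3+1+1+1, 2+1+1+1+1 (40 of its 72 elements, about 56% of primes); PGL(2,5) (6T14) additionally contains elements of type 5+1, 4+1+1 (54 of its 120 elements, about 45% of primes); S_6 (6T16) additionally contains elements of type 5+1, 4+2, 4+1+1, 3+2+1, 3+1+1+1, 2+1+1+1+1 (499 of its 720 elements, about 69% of primes). None of the 79 primes tested shows any such pattern (for each of these groups the chance of that is below 10^-4), which rules them out. Hence G = D_6 (6T3), of order 12.

D_6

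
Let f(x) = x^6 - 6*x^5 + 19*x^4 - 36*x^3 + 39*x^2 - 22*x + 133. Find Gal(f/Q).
S_4 x C_2 (also written S4xC2)

The polynomial f is an irreducible sextic over Q, so G = Gal(f/Q) is one of the 16 transitive subgroups 6T1, ..., 6T16 of S_6. The discriminant of f is -1849378557919232, which is not a perfect square, so G is not contained in A_6. The transitive groups of degree 6 not contained in A_6 are: C_6 (6T1, order 6), S_3 (6T2, order 6), D_6 (6T3, order 12), C_3 x S_3 (6T5, order 18), A_4 x C_2 (6T6, order 24), S_4 (6T8, order 24), S_3 x S_3 (6T9, order 36), S_4 x C_2 (6T11, order 48), (S_3 x S_3) : C_2 (6T13, order 72), PGL(2,5) (6T14, order 120), S_6 (6T16, order 720). By Dedekind's theorem, for a prime p not dividing disc(f) the degrees of the irreducible factors of f mod p form the cycle type of an element of G. Factoring f modulo the 29 such primes p <= 127 (skipping 2, 29, which divide the discriminant), each new pattern first appears at: mod 3: f = (x^3 + x^2 + 2x + 1)(x^3 + 2x^2 + 1), pattern 3+3; mod 5: f = (x^6 + 4x^5 + 4x^4 + 4x^3 + 4x^2 + 3x + 3), pattern 6; mod 7: f = (x)(x + 5)(x^4 + 3x^3 + 4x^2 + 4), pattern 4+1+1; mod 17: f = (x + 6)(x + 9)(x^2 + 2x + 6)(x^2 + 11x + 14), pattern 2+2+1+1; mod 23: f = (x^2 + x + 8)(x^2 + 18x + 14)(x^2 + 21x + 17), pattern 2+2+2; mod 67: f = (x^2 + 65x + 57)(x^4 + 63x^3 + 21x^2 + 33x + 47), pattern 4+2; mod 127: f = (x + 6)(x + 46)(x + 79)(x + 119)(x^2 + 125x + 104), pattern 2+1+1+1+1. No other pattern occurs in this range, so the set of observed cycle types is {3+3, 6, 4+1+1, 2+2+1+1, 2+2+2, 4+2, 2+1+1+1+1}. The candidates containing elements of all these cycle types are S_4 x C_2 (6T11) of order 48, S_6 (6T16) of order 720; the others are excluded. The observed types are precisely the cycle types that occur in S_4 x C_2 (6T11) (apart from the identity). Each of the other remaining candidates has further cycle types, and by the Chebotarev density theorem the matching factorization patterns would occur for a proportion of primes equal to their share of the group: S_6 (6T16) additionally contains elements of type 5+1, 3+2+1, 3+1+1+1 (304 of its 720 elements, about 42% of primes). None of the 29 primes tested shows any such pattern (for each of these groups the chance of that is below 10^-4), which rules them out. Hence G = S_4 x C_2 (6T11), of order 48.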